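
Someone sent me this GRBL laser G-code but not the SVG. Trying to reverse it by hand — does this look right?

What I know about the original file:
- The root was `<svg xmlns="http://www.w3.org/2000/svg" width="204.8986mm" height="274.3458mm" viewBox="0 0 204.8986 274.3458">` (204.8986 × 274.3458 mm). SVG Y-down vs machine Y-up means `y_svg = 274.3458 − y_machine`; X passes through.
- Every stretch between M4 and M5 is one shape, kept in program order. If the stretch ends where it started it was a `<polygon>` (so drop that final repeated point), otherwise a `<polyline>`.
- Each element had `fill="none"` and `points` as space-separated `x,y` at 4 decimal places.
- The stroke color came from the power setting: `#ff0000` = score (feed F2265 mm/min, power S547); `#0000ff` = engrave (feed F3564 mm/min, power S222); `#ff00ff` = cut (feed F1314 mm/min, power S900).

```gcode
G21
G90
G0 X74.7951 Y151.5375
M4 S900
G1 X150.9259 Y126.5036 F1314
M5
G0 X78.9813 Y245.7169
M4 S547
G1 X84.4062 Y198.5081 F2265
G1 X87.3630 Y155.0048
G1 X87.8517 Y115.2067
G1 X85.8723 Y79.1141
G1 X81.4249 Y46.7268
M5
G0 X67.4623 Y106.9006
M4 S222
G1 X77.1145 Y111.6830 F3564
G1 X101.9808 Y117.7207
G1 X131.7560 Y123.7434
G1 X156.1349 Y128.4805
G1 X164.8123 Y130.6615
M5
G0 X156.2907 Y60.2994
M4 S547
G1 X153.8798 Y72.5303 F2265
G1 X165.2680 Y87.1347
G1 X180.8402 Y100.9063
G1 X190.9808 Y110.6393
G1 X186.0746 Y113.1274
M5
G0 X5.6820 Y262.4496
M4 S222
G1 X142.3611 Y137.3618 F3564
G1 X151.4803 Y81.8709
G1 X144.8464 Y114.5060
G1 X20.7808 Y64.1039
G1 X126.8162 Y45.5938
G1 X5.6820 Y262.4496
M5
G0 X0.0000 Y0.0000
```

<svg xmlns="http://www.w3.org/2000/svg" width="204.8986mm" height="274.3458mm" viewBox="0 0 204.8986 274.3458">
  <polyline points="74.7951,122.8083 150.9259,147.8422" fill="none" stroke="#ff00ff"/>
  <polyline points="78.9813,28.6289 84.4062,75.8377 87.3630,119.3410 87.8517,159.1391 85.8723,195.2317 81.4249,227.6190" fill="none" stroke="#ff0000"/>
  <polyline points="67.4623,167.4452 77.1145,162.6628 101.9808,156.6251 131.7560,150.6024 156.1349,145.8653 164.8123,143.6843" fill="none" stroke="#0000ff"/>
  <polyline points="156.2907,214.0464 153.8798,201.8155 165.2680,187.2111 180.8402,173.4395 190.9808,163.7065 186.0746,161.2184" fill="none" stroke="#ff0000"/>
  <polygon points="5.6820,11.8962 142.3611,136.9840 151.4803,192.4749 144.8464,159.8398 20.7808,210.2419 126.8162,228.7520" fill="none" stroke="#0000ff"/>
</svg>

y_svg = 274.3458 − y_m.

[1] S900→`#ff00ff` (cut); open run; points: 74.7951,122.8083 150.9259,147.8422

[2] S547→`#ff0000` (score); open run; points: 78.9813,28.6289 84.4062,75.8377 87.3630,119.3410 87.8517,159.1391 85.8723,195.2317 81.4249,227.6190

[3] S222→`#0000ff` (engrave); open run; points: 67.4623,167.4452 77.1145,162.6628 101.9808,156.6251 131.7560,150.6024 156.1349,145.8653 164.8123,143.6843

[4] S547→`#ff0000` (score); open run; points: 156.2907,214.0464 153.8798,201.8155 165.2680,187.2111 180.8402,173.4395 190.9808,163.7065 186.0746,161.2184

[5] S222→`#0000ff` (engrave); closed run; points: 5.6820,11.8962 142.3611,136.9840 151.4803,192.4749 144.8464,159.8398 20.7808,210.2419 126.8162,228.7520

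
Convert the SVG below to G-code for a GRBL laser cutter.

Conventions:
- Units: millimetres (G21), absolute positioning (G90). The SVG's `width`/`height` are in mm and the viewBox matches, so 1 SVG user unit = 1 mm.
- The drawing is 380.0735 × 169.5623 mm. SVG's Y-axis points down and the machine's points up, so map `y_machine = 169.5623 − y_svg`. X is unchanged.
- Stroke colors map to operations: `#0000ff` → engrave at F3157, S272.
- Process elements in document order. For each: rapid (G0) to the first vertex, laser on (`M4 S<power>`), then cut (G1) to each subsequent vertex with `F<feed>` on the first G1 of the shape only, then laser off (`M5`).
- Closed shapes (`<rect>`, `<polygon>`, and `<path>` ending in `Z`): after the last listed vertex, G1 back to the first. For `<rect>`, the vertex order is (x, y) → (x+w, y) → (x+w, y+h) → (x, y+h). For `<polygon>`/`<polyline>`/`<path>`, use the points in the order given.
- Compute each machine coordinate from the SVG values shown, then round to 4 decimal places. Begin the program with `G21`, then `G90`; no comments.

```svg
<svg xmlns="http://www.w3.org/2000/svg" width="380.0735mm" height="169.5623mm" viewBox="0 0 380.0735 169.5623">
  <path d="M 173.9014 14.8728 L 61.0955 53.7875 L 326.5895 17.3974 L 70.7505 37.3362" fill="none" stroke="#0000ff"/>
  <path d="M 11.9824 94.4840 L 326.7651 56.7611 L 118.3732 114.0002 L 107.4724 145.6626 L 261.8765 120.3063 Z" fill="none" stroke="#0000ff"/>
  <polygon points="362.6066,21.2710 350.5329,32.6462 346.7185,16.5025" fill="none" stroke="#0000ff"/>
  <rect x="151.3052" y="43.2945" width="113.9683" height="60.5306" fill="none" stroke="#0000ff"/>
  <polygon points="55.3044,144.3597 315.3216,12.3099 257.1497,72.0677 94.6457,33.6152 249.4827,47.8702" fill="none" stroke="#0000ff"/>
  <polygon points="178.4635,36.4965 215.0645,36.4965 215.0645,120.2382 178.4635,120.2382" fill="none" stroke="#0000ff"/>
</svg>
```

G21
G90
G0 X173.9014 Y154.6895
M4 S272
G1 X61.0955 Y115.7748 F3157
G1 X326.5895 Y152.1649
G1 X70.7505 Y132.2261
M5
G0 X11.9824 Y75.0783
M4 S272
G1 X326.7651 Y112.8012 F3157
G1 X118.3732 Y55.5621
G1 X107.4724 Y23.8997
G1 X261.8765 Y49.2560
G1 X11.9824 Y75.0783
M5
G0 X362.6066 Y148.2913
M4 S272
G1 X350.5329 Y136.9161 F3157
G1 X346.7185 Y153.0598
G1 X362.6066 Y148.2913
M5
G0 X151.3052 Y126.2678
M4 S272
G1 X265.2735 Y126.2678 F3157
G1 X265.2735 Y65.7372
G1 X151.3052 Y65.7372
G1 X151.3052 Y126.2678
M5
G0 X55.3044 Y25.2026
M4 S272
G1 X315.3216 Y157.2524 F3157
G1 X257.1497 Y97.4946
G1 X94.6457 Y135.9471
G1 X249.4827 Y121.6921
G1 X55.3044 Y25.2026
M5
G0 X178.4635 Y133.0658
M4 S272
G1 X215.0645 Y133.0658 F3157
G1 X215.0645 Y49.3241
G1 X178.4635 Y49.3241
G1 X178.4635 Y133.0658
M5

viewBox `0 0 380.0735 169.5623` with mm width/height → 1 unit = 1 mm. Flip: y_m = 169.5623 − y_svg.

**Shape 1** — `<path>` open polyline, stroke `#0000ff` → engrave (S272, F3157). Machine vertices: (173.9014,154.6895) → (61.0955,115.7748) → (326.5895,152.1649) → (70.7505,132.2261). Open path.

**Shape 2** — `<path>` closed polygon, stroke `#0000ff` → engrave (S272, F3157). Machine vertices: (11.9824,75.0783) → (326.7651,112.8012) → (118.3732,55.5621) → (107.4724,23.8997) → (261.8765,49.2560) → (11.9824,75.0783). Closed: final G1 returns to the first vertex.

**Shape 3** — `<polygon>` regular polygon, stroke `#0000ff` → engrave (S272, F3157). Machine vertices: (362.6066,148.2913) → (350.5329,136.9161) → (346.7185,153.0598) → (362.6066,148.2913). Closed: final G1 returns to the first vertex.

**Shape 4** — `<rect>` rectangle, stroke `#0000ff` → engrave (S272, F3157). Machine vertices: (151.3052,126.2678) → (265.2735,126.2678) → (265.2735,65.7372) → (151.3052,65.7372) → (151.3052,126.2678). Closed: final G1 returns to the first vertex.

**Shape 5** — `<polygon>` closed polygon, stroke `#0000ff` → engrave (S272, F3157). Machine vertices: (55.3044,25.2026) → (315.3216,157.2524) → (257.1497,97.4946) → (94.6457,135.9471) → (249.4827,121.6921) → (55.3044,25.2026). Closed: final G1 returns to the first vertex.

**Shape 6** — `<polygon>` rectangle, stroke `#0000ff` → engrave (S272, F3157). Machine vertices: (178.4635,133.0658) → (215.0645,133.0658) → (215.0645,49.3241) → (178.4635,49.3241) → (178.4635,133.0658). Closed: final G1 returns to the first vertex.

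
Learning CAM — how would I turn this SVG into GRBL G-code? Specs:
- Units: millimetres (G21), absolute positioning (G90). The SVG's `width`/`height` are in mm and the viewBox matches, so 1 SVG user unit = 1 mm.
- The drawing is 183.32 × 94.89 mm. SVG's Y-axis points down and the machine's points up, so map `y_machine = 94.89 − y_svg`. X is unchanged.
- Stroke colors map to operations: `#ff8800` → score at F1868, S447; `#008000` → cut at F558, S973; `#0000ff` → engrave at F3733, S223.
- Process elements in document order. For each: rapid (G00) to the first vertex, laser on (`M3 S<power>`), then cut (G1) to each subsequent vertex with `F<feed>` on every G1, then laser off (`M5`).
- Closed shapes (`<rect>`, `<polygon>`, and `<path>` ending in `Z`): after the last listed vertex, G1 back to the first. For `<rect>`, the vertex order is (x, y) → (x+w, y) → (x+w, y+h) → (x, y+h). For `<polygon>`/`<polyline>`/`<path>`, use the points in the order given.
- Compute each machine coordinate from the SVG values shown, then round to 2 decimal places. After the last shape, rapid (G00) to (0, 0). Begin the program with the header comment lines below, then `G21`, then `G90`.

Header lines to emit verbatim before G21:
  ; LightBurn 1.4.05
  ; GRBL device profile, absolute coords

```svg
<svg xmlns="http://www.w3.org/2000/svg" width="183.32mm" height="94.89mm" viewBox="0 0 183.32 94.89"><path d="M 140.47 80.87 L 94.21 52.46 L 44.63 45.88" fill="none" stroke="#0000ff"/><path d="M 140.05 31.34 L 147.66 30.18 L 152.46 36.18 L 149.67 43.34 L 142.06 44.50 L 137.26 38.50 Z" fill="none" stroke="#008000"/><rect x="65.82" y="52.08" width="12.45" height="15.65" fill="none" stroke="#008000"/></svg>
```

; LightBurn 1.4.05
; GRBL device profile, absolute coords
G21
G90
G00 X140.47 Y14.02
M3 S223
G1 X94.21 Y42.43 F3733
G1 X44.63 Y49.01 F3733
M5
G00 X140.05 Y63.55
M3 S973
G1 X147.66 Y64.71 F558
G1 X152.46 Y58.71 F558
G1 X149.67 Y51.55 F558
G1 X142.06 Y50.39 F558
G1 X137.26 Y56.39 F558
G1 X140.05 Y63.55 F558
M5
G00 X65.82 Y42.81
M3 S973
G1 X78.27 Y42.81 F558
G1 X78.27 Y27.16 F558
G1 X65.82 Y27.16 F558
G1 X65.82 Y42.81 F558
M5
G00 X0.00 Y0.00

1 u = 1 mm; y_m = 94.89 − y.

[1] `<path>` open polyline, #0000ff→engrave S223 F3733: (140.47,14.02) → (94.21,42.43) → (44.63,49.01)

[2] `<path>` regular polygon, #008000→cut S973 F558: (140.05,63.55) → (147.66,64.71) → (152.46,58.71) → (149.67,51.55) → (142.06,50.39) → (137.26,56.39) → (140.05,63.55) (closed)

[3] `<rect>` rectangle, #008000→cut S973 F558: (65.82,42.81) → (78.27,42.81) → (78.27,27.16) → (65.82,27.16) → (65.82,42.81) (closed)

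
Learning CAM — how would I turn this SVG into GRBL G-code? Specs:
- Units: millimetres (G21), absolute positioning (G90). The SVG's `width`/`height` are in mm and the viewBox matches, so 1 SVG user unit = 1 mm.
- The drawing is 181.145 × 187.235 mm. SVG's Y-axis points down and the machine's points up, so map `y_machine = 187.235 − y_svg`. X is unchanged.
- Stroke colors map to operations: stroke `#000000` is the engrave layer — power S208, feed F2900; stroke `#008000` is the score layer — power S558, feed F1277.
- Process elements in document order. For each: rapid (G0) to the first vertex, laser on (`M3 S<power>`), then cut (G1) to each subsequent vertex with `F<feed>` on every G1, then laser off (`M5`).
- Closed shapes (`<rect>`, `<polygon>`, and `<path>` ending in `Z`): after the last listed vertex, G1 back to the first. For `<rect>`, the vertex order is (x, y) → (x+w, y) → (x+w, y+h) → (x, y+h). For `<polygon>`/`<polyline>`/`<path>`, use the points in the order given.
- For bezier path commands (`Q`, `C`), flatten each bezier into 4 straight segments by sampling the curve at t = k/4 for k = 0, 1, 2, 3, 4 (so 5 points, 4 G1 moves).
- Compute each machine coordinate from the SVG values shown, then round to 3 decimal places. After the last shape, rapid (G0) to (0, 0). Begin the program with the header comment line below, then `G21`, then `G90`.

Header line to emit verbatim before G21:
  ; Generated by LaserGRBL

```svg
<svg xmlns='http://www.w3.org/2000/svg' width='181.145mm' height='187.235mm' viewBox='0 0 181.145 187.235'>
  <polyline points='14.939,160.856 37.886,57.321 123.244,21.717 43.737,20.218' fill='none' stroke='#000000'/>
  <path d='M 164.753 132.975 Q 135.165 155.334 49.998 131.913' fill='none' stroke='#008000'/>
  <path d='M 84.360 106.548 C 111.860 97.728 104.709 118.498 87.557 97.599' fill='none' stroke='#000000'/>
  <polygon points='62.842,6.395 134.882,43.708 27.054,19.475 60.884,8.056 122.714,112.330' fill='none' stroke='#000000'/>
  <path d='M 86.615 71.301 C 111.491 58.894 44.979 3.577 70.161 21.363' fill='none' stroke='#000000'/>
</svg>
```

viewBox `0 0 181.145 187.235` with mm width/height → 1 unit = 1 mm. Flip: y_m = 187.235 − y_svg.

**Shape 1** — `<polyline>` open polyline, stroke `#000000` → engrave (S208, F2900). Machine vertices: (14.939,26.379) → (37.886,129.914) → (123.244,165.518) → (43.737,167.017). Open path.

**Shape 2** — `<path>` quadratic bezier, stroke `#008000` → score (S558, F1277). Control points (SVG): P0=(164.753,132.975), P1=(135.165,155.334), P2=(49.998,131.913); sampled at t=k/4. Machine vertices: (164.753,54.260) → (146.485,45.942) → (121.270,43.346) → (89.108,46.473) → (49.998,55.322). Open path.

**Shape 3** — `<path>` cubic bezier, stroke `#000000` → engrave (S208, F2900). Control points (SVG): P0=(84.360,106.548), P1=(111.860,97.728), P2=(104.709,118.498), P3=(87.557,97.599); sampled at t=k/4. Machine vertices: (84.360,80.687) → (98.873,82.867) → (102.703,80.632) → (98.161,80.661) → (87.557,89.636). Open path.

**Shape 4** — `<polygon>` closed polygon, stroke `#000000` → engrave (S208, F2900). Machine vertices: (62.842,180.840) → (134.882,143.527) → (27.054,167.760) → (60.884,179.179) → (122.714,74.905) → (62.842,180.840). Closed: final G1 returns to the first vertex.

**Shape 5** — `<path>` cubic bezier, stroke `#000000` → engrave (S208, F2900). Control points (SVG): P0=(86.615,71.301), P1=(111.491,58.894), P2=(44.979,3.577), P3=(70.161,21.363); sampled at t=k/4. Machine vertices: (86.615,115.934) → (90.997,131.472) → (78.273,152.225) → (65.606,167.317) → (70.161,165.872). Open path.

; Generated by LaserGRBL
G21
G90
G0 X14.939 Y26.379
M3 S208
G1 X37.886 Y129.914 F2900
G1 X123.244 Y165.518 F2900
G1 X43.737 Y167.017 F2900
M5
G0 X164.753 Y54.260
M3 S558
G1 X146.485 Y45.942 F1277
G1 X121.270 Y43.346 F1277
G1 X89.108 Y46.473 F1277
G1 X49.998 Y55.322 F1277
M5
G0 X84.360 Y80.687
M3 S208
G1 X98.873 Y82.867 F2900
G1 X102.703 Y80.632 F2900
G1 X98.161 Y80.661 F2900
G1 X87.557 Y89.636 F2900
M5
G0 X62.842 Y180.840
M3 S208
G1 X134.882 Y143.527 F2900
G1 X27.054 Y167.760 F2900
G1 X60.884 Y179.179 F2900
G1 X122.714 Y74.905 F2900
G1 X62.842 Y180.840 F2900
M5
G0 X86.615 Y115.934
M3 S208
G1 X90.997 Y131.472 F2900
G1 X78.273 Y152.225 F2900
G1 X65.606 Y167.317 F2900
G1 X70.161 Y165.872 F2900
M5
G0 X0.000 Y0.000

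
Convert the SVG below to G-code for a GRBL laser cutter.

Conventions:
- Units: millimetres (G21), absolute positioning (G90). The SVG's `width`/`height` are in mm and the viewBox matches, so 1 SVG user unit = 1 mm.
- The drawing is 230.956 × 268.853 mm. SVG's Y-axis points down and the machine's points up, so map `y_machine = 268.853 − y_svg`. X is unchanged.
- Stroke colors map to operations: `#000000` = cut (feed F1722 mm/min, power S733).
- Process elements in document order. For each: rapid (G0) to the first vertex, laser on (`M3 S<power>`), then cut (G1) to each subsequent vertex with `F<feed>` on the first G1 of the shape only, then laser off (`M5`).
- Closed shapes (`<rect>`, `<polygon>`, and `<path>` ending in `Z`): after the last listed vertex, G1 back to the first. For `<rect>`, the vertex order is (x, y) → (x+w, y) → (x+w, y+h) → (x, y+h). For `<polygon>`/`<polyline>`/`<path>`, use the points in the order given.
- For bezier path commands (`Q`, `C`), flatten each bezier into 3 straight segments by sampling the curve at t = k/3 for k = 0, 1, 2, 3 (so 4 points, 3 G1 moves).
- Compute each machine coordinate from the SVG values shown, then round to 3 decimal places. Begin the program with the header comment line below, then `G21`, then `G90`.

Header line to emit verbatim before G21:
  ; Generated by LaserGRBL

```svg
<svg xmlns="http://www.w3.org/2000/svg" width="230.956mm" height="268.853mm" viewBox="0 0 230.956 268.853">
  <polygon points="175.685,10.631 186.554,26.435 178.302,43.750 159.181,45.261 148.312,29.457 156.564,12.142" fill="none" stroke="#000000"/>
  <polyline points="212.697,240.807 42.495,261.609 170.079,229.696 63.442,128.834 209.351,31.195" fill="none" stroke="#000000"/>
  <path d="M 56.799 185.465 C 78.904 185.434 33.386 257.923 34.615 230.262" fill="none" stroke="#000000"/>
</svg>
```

viewBox `0 0 230.956 268.853` with mm width/height → 1 unit = 1 mm. Flip: y_m = 268.853 − y_svg.

**Shape 1** — `<polygon>` regular polygon, stroke `#000000` → cut (S733, F1722). Machine vertices: (175.685,258.222) → (186.554,242.418) → (178.302,225.103) → (159.181,223.592) → (148.312,239.396) → (156.564,256.711) → (175.685,258.222). Closed: final G1 returns to the first vertex.

**Shape 2** — `<polyline>` open polyline, stroke `#000000` → cut (S733, F1722). Machine vertices: (212.697,28.046) → (42.495,7.244) → (170.079,39.157) → (63.442,140.019) → (209.351,237.658). Open path.

**Shape 3** — `<path>` cubic bezier, stroke `#000000` → cut (S733, F1722). Control points (SVG): P0=(56.799,185.465), P1=(78.904,185.434), P2=(33.386,257.923), P3=(34.615,230.262); sampled at t=k/3. Machine vertices: (56.799,83.388) → (60.599,65.641) → (44.732,37.918) → (34.615,38.591). Open path.

; Generated by LaserGRBL
G21
G90
G0 X175.685 Y258.222
M3 S733
G1 X186.554 Y242.418 F1722
G1 X178.302 Y225.103
G1 X159.181 Y223.592
G1 X148.312 Y239.396
G1 X156.564 Y256.711
G1 X175.685 Y258.222
M5
G0 X212.697 Y28.046
M3 S733
G1 X42.495 Y7.244 F1722
G1 X170.079 Y39.157
G1 X63.442 Y140.019
G1 X209.351 Y237.658
M5
G0 X56.799 Y83.388
M3 S733
G1 X60.599 Y65.641 F1722
G1 X44.732 Y37.918
G1 X34.615 Y38.591
M5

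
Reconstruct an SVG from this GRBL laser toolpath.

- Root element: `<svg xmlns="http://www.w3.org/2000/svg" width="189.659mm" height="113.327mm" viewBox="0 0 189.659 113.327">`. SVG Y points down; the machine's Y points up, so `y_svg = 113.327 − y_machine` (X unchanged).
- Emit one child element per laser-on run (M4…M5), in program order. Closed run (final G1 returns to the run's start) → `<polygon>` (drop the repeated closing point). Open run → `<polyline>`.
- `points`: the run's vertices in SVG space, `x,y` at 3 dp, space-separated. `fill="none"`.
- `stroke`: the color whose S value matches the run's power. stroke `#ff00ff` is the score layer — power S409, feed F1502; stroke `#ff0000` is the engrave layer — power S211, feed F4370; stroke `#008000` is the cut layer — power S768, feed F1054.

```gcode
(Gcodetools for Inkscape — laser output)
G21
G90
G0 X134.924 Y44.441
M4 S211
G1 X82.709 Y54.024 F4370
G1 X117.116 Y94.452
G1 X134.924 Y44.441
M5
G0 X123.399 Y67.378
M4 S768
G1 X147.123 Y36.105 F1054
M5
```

y_svg = 113.327 − y_m.

[1] S211→`#ff0000` (engrave); closed run; points: 134.924,68.886 82.709,59.303 117.116,18.875

[2] S768→`#008000` (cut); open run; points: 123.399,45.949 147.123,77.222

<svg xmlns="http://www.w3.org/2000/svg" width="189.659mm" height="113.327mm" viewBox="0 0 189.659 113.327">
  <polygon points="134.924,68.886 82.709,59.303 117.116,18.875" fill="none" stroke="#ff0000"/>
  <polyline points="123.399,45.949 147.123,77.222" fill="none" stroke="#008000"/>
</svg>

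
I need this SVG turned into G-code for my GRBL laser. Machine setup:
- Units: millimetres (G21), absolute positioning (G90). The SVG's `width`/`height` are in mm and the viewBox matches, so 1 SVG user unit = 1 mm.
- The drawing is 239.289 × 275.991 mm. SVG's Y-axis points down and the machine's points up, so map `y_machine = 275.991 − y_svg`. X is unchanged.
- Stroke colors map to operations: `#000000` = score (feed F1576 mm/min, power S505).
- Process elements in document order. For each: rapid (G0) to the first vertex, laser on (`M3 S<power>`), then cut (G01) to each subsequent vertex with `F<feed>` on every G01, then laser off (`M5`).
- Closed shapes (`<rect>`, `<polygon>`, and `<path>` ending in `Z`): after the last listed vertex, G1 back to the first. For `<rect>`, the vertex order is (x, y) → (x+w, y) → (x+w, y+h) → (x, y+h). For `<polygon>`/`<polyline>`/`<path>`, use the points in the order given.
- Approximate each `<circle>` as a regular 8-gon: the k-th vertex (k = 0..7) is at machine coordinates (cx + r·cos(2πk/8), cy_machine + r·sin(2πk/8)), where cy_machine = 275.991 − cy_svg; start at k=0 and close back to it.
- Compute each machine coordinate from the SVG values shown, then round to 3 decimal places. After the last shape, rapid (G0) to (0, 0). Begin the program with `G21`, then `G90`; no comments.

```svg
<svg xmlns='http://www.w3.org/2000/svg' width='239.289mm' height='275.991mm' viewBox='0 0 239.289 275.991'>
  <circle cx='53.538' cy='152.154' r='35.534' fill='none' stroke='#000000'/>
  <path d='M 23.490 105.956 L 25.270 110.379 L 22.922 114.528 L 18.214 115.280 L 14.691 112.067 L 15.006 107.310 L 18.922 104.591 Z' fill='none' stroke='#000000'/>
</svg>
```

G21
G90
G0 X89.072 Y123.837
M3 S505
G01 X78.664 Y148.963 F1576
G01 X53.538 Y159.371 F1576
G01 X28.412 Y148.963 F1576
G01 X18.004 Y123.837 F1576
G01 X28.412 Y98.711 F1576
G01 X53.538 Y88.303 F1576
G01 X78.664 Y98.711 F1576
G01 X89.072 Y123.837 F1576
M5
G0 X23.490 Y170.035
M3 S505
G01 X25.270 Y165.612 F1576
G01 X22.922 Y161.463 F1576
G01 X18.214 Y160.711 F1576
G01 X14.691 Y163.924 F1576
G01 X15.006 Y168.681 F1576
G01 X18.922 Y171.400 F1576
G01 X23.490 Y170.035 F1576
M5
G0 X0.000 Y0.000

Since the viewBox matches the mm dimensions, user units are millimetres directly. The only transform is the Y-flip y_m = 275.991 − y_svg.

Shape 1 is a circle drawn with `<circle>`. Its stroke #000000 means score at S505, F1576. After flipping Y the toolpath is (89.072,123.837) → (78.664,148.963) → (53.538,159.371) → (28.412,148.963) → (18.004,123.837) → (28.412,98.711) → (53.538,88.303) → (78.664,98.711) → (89.072,123.837), returning to the start.

Shape 2 is a regular polygon drawn with `<path>`. Its stroke #000000 means score at S505, F1576. After flipping Y the toolpath is (23.490,170.035) → (25.270,165.612) → (22.922,161.463) → (18.214,160.711) → (14.691,163.924) → (15.006,168.681) → (18.922,171.400) → (23.490,170.035), returning to the start.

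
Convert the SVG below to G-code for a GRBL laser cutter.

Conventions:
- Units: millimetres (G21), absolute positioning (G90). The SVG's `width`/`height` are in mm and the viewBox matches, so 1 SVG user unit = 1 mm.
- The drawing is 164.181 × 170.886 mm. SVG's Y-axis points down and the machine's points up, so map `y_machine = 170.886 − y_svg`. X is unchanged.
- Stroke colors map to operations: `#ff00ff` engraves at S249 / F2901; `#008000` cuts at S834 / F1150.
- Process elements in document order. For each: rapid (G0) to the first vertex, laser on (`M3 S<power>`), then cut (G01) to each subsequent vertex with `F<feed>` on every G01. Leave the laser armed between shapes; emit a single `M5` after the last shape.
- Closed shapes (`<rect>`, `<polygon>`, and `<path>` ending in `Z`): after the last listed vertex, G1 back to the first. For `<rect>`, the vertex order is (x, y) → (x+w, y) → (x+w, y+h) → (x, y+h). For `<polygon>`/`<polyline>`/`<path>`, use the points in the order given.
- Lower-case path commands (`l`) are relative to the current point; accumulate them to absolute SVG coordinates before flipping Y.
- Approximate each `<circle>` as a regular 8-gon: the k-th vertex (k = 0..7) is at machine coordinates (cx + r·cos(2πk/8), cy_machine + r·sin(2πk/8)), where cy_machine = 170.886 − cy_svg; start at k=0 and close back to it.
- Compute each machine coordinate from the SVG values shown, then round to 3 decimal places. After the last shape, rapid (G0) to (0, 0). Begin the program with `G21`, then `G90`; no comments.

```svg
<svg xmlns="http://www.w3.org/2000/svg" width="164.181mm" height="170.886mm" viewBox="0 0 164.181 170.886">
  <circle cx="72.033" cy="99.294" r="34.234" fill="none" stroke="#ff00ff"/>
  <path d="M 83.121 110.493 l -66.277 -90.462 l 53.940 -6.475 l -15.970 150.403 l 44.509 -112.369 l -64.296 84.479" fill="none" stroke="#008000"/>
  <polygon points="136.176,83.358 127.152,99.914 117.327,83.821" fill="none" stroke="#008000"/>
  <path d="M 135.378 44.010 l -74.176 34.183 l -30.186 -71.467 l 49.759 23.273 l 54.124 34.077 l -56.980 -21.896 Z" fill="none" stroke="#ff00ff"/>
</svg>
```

G21
G90
G0 X106.267 Y71.592
M3 S249
G01 X96.240 Y95.799 F2901
G01 X72.033 Y105.826 F2901
G01 X47.826 Y95.799 F2901
G01 X37.799 Y71.592 F2901
G01 X47.826 Y47.385 F2901
G01 X72.033 Y37.358 F2901
G01 X96.240 Y47.385 F2901
G01 X106.267 Y71.592 F2901
G0 X83.121 Y60.393
M3 S834
G01 X16.844 Y150.855 F1150
G01 X70.784 Y157.330 F1150
G01 X54.814 Y6.927 F1150
G01 X99.323 Y119.296 F1150
G01 X35.027 Y34.817 F1150
G0 X136.176 Y87.528
M3 S834
G01 X127.152 Y70.972 F1150
G01 X117.327 Y87.065 F1150
G01 X136.176 Y87.528 F1150
G0 X135.378 Y126.876
M3 S249
G01 X61.202 Y92.693 F2901
G01 X31.016 Y164.160 F2901
G01 X80.775 Y140.887 F2901
G01 X134.899 Y106.810 F2901
G01 X77.919 Y128.706 F2901
G01 X135.378 Y126.876 F2901
M5
G0 X0.000 Y0.000

1 u = 1 mm; y_m = 170.886 − y.

[1] `<circle>` circle, #ff00ff→engrave S249 F2901: (106.267,71.592) → (96.240,95.799) → (72.033,105.826) → (47.826,95.799) → (37.799,71.592) → (47.826,47.385) → (72.033,37.358) → (96.240,47.385) → (106.267,71.592) (closed)

[2] `<path>` open polyline, #008000→cut S834 F1150: (83.121,60.393) → (16.844,150.855) → (70.784,157.330) → (54.814,6.927) → (99.323,119.296) → (35.027,34.817)

[3] `<polygon>` regular polygon, #008000→cut S834 F1150: (136.176,87.528) → (127.152,70.972) → (117.327,87.065) → (136.176,87.528) (closed)

[4] `<path>` closed polygon, #ff00ff→engrave S249 F2901: (135.378,126.876) → (61.202,92.693) → (31.016,164.160) → (80.775,140.887) → (134.899,106.810) → (77.919,128.706) → (135.378,126.876) (closed)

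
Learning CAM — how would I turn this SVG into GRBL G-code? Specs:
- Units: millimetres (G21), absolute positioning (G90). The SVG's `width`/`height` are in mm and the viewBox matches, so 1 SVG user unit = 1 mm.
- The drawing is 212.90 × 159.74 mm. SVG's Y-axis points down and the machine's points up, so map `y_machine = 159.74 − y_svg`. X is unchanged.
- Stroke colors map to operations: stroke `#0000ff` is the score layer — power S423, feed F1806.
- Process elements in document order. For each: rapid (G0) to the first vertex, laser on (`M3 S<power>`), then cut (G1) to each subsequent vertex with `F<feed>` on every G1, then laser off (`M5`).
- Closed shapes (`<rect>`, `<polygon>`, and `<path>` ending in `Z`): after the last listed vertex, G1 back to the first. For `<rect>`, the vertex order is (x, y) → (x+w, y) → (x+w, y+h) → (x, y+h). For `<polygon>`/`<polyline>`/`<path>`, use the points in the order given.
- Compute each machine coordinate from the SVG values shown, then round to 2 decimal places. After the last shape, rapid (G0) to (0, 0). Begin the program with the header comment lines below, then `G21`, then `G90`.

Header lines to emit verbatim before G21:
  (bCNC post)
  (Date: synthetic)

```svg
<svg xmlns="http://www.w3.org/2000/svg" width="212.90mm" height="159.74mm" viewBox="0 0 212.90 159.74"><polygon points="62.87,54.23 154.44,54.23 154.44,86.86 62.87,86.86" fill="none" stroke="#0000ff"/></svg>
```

(bCNC post)
(Date: synthetic)
G21
G90
G0 X62.87 Y105.51
M3 S423
G1 X154.44 Y105.51 F1806
G1 X154.44 Y72.88 F1806
G1 X62.87 Y72.88 F1806
G1 X62.87 Y105.51 F1806
M5
G0 X0.00 Y0.00

1 u = 1 mm; y_m = 159.74 − y.

[1] `<polygon>` rectangle, #0000ff→score S423 F1806: (62.87,105.51) → (154.44,105.51) → (154.44,72.88) → (62.87,72.88) → (62.87,105.51) (closed)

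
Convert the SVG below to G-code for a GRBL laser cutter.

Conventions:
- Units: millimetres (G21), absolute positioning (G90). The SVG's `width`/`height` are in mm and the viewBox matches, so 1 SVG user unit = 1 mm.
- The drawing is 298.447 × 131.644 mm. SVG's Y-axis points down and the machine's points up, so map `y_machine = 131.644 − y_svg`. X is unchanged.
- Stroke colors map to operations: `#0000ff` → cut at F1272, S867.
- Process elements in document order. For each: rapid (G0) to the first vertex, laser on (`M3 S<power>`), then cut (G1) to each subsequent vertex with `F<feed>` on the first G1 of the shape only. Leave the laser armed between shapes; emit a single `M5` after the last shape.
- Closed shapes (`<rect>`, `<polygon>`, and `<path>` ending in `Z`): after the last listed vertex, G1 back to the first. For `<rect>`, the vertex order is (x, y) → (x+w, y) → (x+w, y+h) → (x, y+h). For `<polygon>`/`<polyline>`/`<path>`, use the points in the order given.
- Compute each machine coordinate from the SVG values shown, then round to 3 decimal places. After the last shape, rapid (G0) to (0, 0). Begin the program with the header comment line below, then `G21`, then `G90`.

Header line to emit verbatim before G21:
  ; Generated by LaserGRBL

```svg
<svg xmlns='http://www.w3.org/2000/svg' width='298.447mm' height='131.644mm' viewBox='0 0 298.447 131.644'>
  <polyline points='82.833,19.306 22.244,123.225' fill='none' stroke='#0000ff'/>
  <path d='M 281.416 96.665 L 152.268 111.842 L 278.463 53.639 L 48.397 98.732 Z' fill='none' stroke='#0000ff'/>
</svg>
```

viewBox `0 0 298.447 131.644` with mm width/height → 1 unit = 1 mm. Flip: y_m = 131.644 − y_svg.

**Shape 1** — `<polyline>` line segment, stroke `#0000ff` → cut (S867, F1272). Machine vertices: (82.833,112.338) → (22.244,8.419). Open path.

**Shape 2** — `<path>` closed polygon, stroke `#0000ff` → cut (S867, F1272). Machine vertices: (281.416,34.979) → (152.268,19.802) → (278.463,78.005) → (48.397,32.912) → (281.416,34.979). Closed: final G1 returns to the first vertex.

; Generated by LaserGRBL
G21
G90
G0 X82.833 Y112.338
M3 S867
G1 X22.244 Y8.419 F1272
G0 X281.416 Y34.979
M3 S867
G1 X152.268 Y19.802 F1272
G1 X278.463 Y78.005
G1 X48.397 Y32.912
G1 X281.416 Y34.979
M5
G0 X0.000 Y0.000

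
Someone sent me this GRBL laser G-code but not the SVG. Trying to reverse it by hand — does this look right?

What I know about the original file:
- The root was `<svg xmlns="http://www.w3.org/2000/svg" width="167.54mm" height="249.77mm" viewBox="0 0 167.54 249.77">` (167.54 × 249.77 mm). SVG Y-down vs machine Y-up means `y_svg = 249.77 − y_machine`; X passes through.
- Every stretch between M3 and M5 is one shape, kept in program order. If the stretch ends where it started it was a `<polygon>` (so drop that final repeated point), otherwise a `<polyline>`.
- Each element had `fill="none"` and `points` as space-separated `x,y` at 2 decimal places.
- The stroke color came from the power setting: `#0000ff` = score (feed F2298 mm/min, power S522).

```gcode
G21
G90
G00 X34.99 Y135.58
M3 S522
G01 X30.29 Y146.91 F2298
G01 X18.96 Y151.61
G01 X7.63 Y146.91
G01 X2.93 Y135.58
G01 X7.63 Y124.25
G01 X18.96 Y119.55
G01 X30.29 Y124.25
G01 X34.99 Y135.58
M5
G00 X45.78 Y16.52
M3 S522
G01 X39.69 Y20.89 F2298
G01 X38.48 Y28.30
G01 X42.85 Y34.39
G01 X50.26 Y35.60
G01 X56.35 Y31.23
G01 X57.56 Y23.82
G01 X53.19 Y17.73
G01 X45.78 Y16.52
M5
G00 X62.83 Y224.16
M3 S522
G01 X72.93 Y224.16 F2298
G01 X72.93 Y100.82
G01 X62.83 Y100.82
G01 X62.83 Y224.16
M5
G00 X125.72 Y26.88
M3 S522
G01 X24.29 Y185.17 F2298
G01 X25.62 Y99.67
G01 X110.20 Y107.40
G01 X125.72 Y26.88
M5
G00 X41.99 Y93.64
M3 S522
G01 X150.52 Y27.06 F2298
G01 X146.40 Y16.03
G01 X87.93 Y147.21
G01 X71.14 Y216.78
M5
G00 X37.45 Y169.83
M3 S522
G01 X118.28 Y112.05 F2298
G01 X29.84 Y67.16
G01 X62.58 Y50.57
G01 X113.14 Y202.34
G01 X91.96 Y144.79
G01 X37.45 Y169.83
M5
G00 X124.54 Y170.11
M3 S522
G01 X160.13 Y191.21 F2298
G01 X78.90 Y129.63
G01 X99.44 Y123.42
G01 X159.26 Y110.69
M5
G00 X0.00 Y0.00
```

Each laser-on run becomes one SVG element. Flip Y back into SVG space with y_svg = 249.77 − y_machine. Every run uses S522, so all elements get stroke `#0000ff` (score).

Run 1: The run returns to its start, so emit a `<polygon>` with points (Y-flipped): 34.99,114.19 30.29,102.86 18.96,98.16 7.63,102.86 2.93,114.19 7.63,125.52 18.96,130.22 30.29,125.52.

Run 2: The run returns to its start, so emit a `<polygon>` with points (Y-flipped): 45.78,233.25 39.69,228.88 38.48,221.47 42.85,215.38 50.26,214.17 56.35,218.54 57.56,225.95 53.19,232.04.

Run 3: The run returns to its start, so emit a `<polygon>` with points (Y-flipped): 62.83,25.61 72.93,25.61 72.93,148.95 62.83,148.95.

Run 4: The run returns to its start, so emit a `<polygon>` with points (Y-flipped): 125.72,222.89 24.29,64.60 25.62,150.10 110.20,142.37.

Run 5: The run is open, so emit a `<polyline>` with points (Y-flipped): 41.99,156.13 150.52,222.71 146.40,233.74 87.93,102.56 71.14,32.99.

Run 6: The run returns to its start, so emit a `<polygon>` with points (Y-flipped): 37.45,79.94 118.28,137.72 29.84,182.61 62.58,199.20 113.14,47.43 91.96,104.98.

Run 7: The run is open, so emit a `<polyline>` with points (Y-flipped): 124.54,79.66 160.13,58.56 78.90,120.14 99.44,126.35 159.26,139.08.

<svg xmlns="http://www.w3.org/2000/svg" width="167.54mm" height="249.77mm" viewBox="0 0 167.54 249.77">
  <polygon points="34.99,114.19 30.29,102.86 18.96,98.16 7.63,102.86 2.93,114.19 7.63,125.52 18.96,130.22 30.29,125.52" fill="none" stroke="#0000ff"/>
  <polygon points="45.78,233.25 39.69,228.88 38.48,221.47 42.85,215.38 50.26,214.17 56.35,218.54 57.56,225.95 53.19,232.04" fill="none" stroke="#0000ff"/>
  <polygon points="62.83,25.61 72.93,25.61 72.93,148.95 62.83,148.95" fill="none" stroke="#0000ff"/>
  <polygon points="125.72,222.89 24.29,64.60 25.62,150.10 110.20,142.37" fill="none" stroke="#0000ff"/>
  <polyline points="41.99,156.13 150.52,222.71 146.40,233.74 87.93,102.56 71.14,32.99" fill="none" stroke="#0000ff"/>
  <polygon points="37.45,79.94 118.28,137.72 29.84,182.61 62.58,199.20 113.14,47.43 91.96,104.98" fill="none" stroke="#0000ff"/>
  <polyline points="124.54,79.66 160.13,58.56 78.90,120.14 99.44,126.35 159.26,139.08" fill="none" stroke="#0000ff"/>
</svg>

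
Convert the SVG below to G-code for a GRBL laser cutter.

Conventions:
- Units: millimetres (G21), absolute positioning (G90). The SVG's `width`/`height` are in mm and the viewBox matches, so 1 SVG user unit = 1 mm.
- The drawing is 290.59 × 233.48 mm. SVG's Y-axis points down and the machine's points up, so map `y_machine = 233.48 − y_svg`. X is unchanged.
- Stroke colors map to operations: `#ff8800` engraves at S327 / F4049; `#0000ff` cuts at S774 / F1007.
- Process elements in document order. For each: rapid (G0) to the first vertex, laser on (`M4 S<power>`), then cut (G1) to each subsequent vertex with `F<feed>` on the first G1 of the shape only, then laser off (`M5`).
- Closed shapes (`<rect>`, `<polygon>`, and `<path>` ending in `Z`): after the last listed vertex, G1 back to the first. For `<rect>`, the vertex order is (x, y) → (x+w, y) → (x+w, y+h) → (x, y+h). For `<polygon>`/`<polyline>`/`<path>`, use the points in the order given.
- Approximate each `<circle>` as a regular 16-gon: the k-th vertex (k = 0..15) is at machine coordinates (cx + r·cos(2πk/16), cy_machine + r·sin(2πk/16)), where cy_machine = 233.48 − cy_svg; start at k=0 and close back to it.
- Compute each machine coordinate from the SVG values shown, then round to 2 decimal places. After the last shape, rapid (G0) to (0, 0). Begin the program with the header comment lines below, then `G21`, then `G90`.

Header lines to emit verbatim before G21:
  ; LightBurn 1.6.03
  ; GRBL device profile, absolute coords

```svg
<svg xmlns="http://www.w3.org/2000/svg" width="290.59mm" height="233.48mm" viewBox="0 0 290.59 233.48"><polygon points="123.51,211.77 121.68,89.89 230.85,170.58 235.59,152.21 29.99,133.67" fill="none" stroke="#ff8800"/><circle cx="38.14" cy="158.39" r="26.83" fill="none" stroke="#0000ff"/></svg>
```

; LightBurn 1.6.03
; GRBL device profile, absolute coords
G21
G90
G0 X123.51 Y21.71
M4 S327
G1 X121.68 Y143.59 F4049
G1 X230.85 Y62.90
G1 X235.59 Y81.27
G1 X29.99 Y99.81
G1 X123.51 Y21.71
M5
G0 X64.97 Y75.09
M4 S774
G1 X62.93 Y85.36 F1007
G1 X57.11 Y94.06
G1 X48.41 Y99.88
G1 X38.14 Y101.92
G1 X27.87 Y99.88
G1 X19.17 Y94.06
G1 X13.35 Y85.36
G1 X11.31 Y75.09
G1 X13.35 Y64.82
G1 X19.17 Y56.12
G1 X27.87 Y50.30
G1 X38.14 Y48.26
G1 X48.41 Y50.30
G1 X57.11 Y56.12
G1 X62.93 Y64.82
G1 X64.97 Y75.09
M5
G0 X0.00 Y0.00

Since the viewBox matches the mm dimensions, user units are millimetres directly. The only transform is the Y-flip y_m = 233.48 − y_svg.

Shape 1 is a closed polygon drawn with `<polygon>`. Its stroke #ff8800 means engrave at S327, F4049. After flipping Y the toolpath is (123.51,21.71) → (121.68,143.59) → (230.85,62.90) → (235.59,81.27) → (29.99,99.81) → (123.51,21.71), returning to the start.

Shape 2 is a circle drawn with `<circle>`. Its stroke #0000ff means cut at S774, F1007. After flipping Y the toolpath is (64.97,75.09) → (62.93,85.36) → (57.11,94.06) → (48.41,99.88) → (38.14,101.92) → (27.87,99.88) → (19.17,94.06) → (13.35,85.36) → (11.31,75.09) → (13.35,64.82) → (19.17,56.12) → (27.87,50.30) → (38.14,48.26) → (48.41,50.30) → (57.11,56.12) → (62.93,64.82) → (64.97,75.09), returning to the start.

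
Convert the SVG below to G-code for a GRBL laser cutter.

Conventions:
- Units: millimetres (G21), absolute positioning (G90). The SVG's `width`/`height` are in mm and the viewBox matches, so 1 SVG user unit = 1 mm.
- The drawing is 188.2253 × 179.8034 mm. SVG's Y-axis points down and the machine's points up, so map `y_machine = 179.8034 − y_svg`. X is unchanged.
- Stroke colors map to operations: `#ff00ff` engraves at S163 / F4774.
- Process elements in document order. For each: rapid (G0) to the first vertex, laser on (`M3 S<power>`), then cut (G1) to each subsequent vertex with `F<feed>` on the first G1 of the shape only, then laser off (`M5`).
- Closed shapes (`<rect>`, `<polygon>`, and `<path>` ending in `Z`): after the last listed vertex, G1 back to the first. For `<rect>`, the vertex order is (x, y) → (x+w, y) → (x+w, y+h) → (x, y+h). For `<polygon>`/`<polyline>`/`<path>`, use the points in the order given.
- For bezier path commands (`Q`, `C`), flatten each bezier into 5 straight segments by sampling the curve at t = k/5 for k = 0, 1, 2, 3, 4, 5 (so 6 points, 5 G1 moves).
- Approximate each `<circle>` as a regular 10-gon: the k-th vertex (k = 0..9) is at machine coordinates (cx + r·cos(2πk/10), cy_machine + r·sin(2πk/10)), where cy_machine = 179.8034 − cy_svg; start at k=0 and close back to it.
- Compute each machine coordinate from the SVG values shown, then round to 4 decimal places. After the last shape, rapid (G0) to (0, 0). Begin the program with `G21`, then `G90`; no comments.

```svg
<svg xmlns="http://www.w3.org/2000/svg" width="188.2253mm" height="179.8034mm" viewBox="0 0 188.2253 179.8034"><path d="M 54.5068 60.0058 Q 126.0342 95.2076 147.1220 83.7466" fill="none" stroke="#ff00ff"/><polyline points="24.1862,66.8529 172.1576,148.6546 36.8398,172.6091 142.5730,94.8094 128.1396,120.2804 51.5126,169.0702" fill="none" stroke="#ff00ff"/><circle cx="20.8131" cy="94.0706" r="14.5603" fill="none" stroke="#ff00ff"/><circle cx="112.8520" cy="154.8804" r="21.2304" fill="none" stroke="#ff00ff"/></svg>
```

G21
G90
G0 X54.5068 Y119.7976
M3 S163
G1 X81.1002 Y107.5834 F4774
G1 X103.6584 Y99.1022
G1 X122.1814 Y94.3540
G1 X136.6693 Y93.3389
G1 X147.1220 Y96.0568
M5
G0 X24.1862 Y112.9505
M3 S163
G1 X172.1576 Y31.1488 F4774
G1 X36.8398 Y7.1943
G1 X142.5730 Y84.9940
G1 X128.1396 Y59.5230
G1 X51.5126 Y10.7332
M5
G0 X35.3734 Y85.7328
M3 S163
G1 X32.5926 Y94.2911 F4774
G1 X25.3125 Y99.5805
G1 X16.3137 Y99.5805
G1 X9.0336 Y94.2911
G1 X6.2528 Y85.7328
G1 X9.0336 Y77.1745
G1 X16.3137 Y71.8851
G1 X25.3125 Y71.8851
G1 X32.5926 Y77.1745
G1 X35.3734 Y85.7328
M5
G0 X134.0824 Y24.9230
M3 S163
G1 X130.0278 Y37.4019 F4774
G1 X119.4126 Y45.1143
G1 X106.2914 Y45.1143
G1 X95.6762 Y37.4019
G1 X91.6216 Y24.9230
G1 X95.6762 Y12.4441
G1 X106.2914 Y4.7317
G1 X119.4126 Y4.7317
G1 X130.0278 Y12.4441
G1 X134.0824 Y24.9230
M5
G0 X0.0000 Y0.0000

1 u = 1 mm; y_m = 179.8034 − y.

[1] `<path>` quadratic bezier, #ff00ff→engrave S163 F4774: (54.5068,119.7976) → (81.1002,107.5834) → (103.6584,99.1022) → (122.1814,94.3540) → (136.6693,93.3389) → (147.1220,96.0568)

[2] `<polyline>` open polyline, #ff00ff→engrave S163 F4774: (24.1862,112.9505) → (172.1576,31.1488) → (36.8398,7.1943) → (142.5730,84.9940) → (128.1396,59.5230) → (51.5126,10.7332)

[3] `<circle>` circle, #ff00ff→engrave S163 F4774: (35.3734,85.7328) → (32.5926,94.2911) → (25.3125,99.5805) → (16.3137,99.5805) → (9.0336,94.2911) → (6.2528,85.7328) → (9.0336,77.1745) → (16.3137,71.8851) → (25.3125,71.8851) → (32.5926,77.1745) → (35.3734,85.7328) (closed)

[4] `<circle>` circle, #ff00ff→engrave S163 F4774: (134.0824,24.9230) → (130.0278,37.4019) → (119.4126,45.1143) → (106.2914,45.1143) → (95.6762,37.4019) → (91.6216,24.9230) → (95.6762,12.4441) → (106.2914,4.7317) → (119.4126,4.7317) → (130.0278,12.4441) → (134.0824,24.9230) (closed)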